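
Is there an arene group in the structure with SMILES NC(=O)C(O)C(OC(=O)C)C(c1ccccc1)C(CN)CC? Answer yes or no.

yes

Working along the chain:
  H2NCO: –C(=O)NH2: carbonyl C bonded to C and to N → amide (the N is not a separate amine).
  CH(OH): –OH on an sp³ carbon → alcohol (secondary).
  CH(OCOCH3): pendant –OC(=O)CH3: an acyloxy group → ester.
  CH(C6H5): pendant –C6H5: benzene ring → arene.
  CH(CH2NH2): pendant –CH2NH2: N on sp³ C, no adjacent C=O → amine.
The CH(C6H5) segment supplies the arene: pendant –C6H5: benzene ring → arene.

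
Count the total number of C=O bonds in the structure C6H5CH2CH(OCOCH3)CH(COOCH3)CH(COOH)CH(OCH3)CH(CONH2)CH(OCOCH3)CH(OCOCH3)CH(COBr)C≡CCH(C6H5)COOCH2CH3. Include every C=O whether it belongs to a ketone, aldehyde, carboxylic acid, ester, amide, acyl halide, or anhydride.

CH(OCOCH3): ester, 1 C=O (running total 1).
CH(COOCH3): ester, 1 C=O (running total 2).
CH(COOH): carboxylic acid, 1 C=O (running total 3).
CH(CONH2): amide, 1 C=O (running total 4).
CH(OCOCH3): ester, 1 C=O (running total 5).
CH(OCOCH3): ester, 1 C=O (running total 6).
CH(COBr): acyl halide, 1 C=O (running total 7).
COOCH2CH3: ester, 1 C=O (running total 8).

8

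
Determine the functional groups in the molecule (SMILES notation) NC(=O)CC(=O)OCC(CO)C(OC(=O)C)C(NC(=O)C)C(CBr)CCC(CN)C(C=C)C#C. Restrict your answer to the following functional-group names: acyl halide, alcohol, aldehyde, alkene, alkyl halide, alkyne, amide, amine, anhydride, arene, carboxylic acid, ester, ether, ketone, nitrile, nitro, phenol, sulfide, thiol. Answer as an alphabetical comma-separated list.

Reading the structure from left to right:
  H2NCO: –C(=O)NH2: carbonyl C bonded to C and to N → amide (the N is not a separate amine).
  CH2COOCH2: –C(=O)–O–C with C on the carbonyl side → ester.
  CH(CH2OH): pendant –CH2OH on an sp³ backbone C → alcohol.
  CH(OCOCH3): pendant –OC(=O)CH3: an acyloxy group → ester.
  CH(NHCOCH3): pendant –NHC(=O)CH3: N bonded to a carbonyl → amide (not amine).
  CH(CH2Br): pendant –CH2X: halogen on sp³ carbon → alkyl halide.
  CH(CH2NH2): pendant –CH2NH2: N on sp³ C, no adjacent C=O → amine.
  CH(CH=CH2): pendant –CH=CH2: C=C double bond → alkene.
  C≡CH: C≡C triple bond → alkyne.

alcohol, alkene, alkyl halide, alkyne, amide, amine, ester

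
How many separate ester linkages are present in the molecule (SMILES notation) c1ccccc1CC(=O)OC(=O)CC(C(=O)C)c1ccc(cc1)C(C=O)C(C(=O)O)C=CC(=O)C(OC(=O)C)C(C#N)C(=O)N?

1

Working along the chain:
  C6H5: C6H5– phenyl ring → arene.
  CH2CO-O-COCH2: two acyl groups sharing one oxygen, –C(=O)–O–C(=O)– → anhydride.
  CH(COCH3): pendant –COCH3: carbonyl C bonded to two carbons → ketone.
  C6H4: para-disubstituted benzene ring → arene.
  CH(CHO): pendant –CHO: carbonyl C bonded to C and H → aldehyde.
  CH(COOH): pendant –COOH: carbonyl C bonded to C and –OH → carboxylic acid.
  CH=CH: C=C double bond → alkene.
  CO: –C(=O)– with carbon on both sides → ketone.
  CH(OCOCH3): pendant –OC(=O)CH3: an acyloxy group → ester.
  CH(CN): pendant –C≡N: nitrile.
  CONH2: –C(=O)NH2: carbonyl C bonded to C and to N → amide (the N is not a separate amine).
Ester appears at: CH(OCOCH3) → 1.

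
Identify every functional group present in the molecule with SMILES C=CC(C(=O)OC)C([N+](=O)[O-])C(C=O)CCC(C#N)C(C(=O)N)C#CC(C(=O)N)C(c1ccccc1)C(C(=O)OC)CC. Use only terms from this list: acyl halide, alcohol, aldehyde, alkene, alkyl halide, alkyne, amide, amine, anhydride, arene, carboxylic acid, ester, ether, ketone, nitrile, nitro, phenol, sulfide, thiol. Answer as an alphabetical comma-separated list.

aldehyde, alkene, alkyne, amide, arene, ester, nitrile, nitro

Taking each segment in turn:
  CH2=CH: C=C double bond → alkene.
  CH(COOCH3): pendant –COOCH3: carbonyl C bonded to C and –OCH3 → ester.
  CH(NO2): –NO2 on an sp³ carbon → nitro (the N=O is not a carbonyl).
  CH(CHO): pendant –CHO: carbonyl C bonded to C and H → aldehyde.
  CH(CN): pendant –C≡N: nitrile.
  CH(CONH2): pendant –CONH2: carbonyl C bonded to C and N → amide.
  C≡C: C≡C triple bond → alkyne.
  CH(CONH2): pendant –CONH2: carbonyl C bonded to C and N → amide.
  CH(C6H5): pendant –C6H5: benzene ring → arene.
  CH(COOCH3): pendant –COOCH3: carbonyl C bonded to C and –OCH3 → ester.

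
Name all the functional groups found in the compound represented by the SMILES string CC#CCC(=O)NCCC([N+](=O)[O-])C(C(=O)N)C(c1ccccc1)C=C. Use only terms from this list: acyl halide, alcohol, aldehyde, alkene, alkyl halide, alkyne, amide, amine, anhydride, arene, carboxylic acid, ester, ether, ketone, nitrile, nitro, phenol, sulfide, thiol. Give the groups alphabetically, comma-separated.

Working along the chain:
  C≡C: C≡C triple bond → alkyne.
  CH2CONHCH2: –C(=O)–N– linkage → amide (the N is not an amine).
  CH(NO2): –NO2 on an sp³ carbon → nitro (the N=O is not a carbonyl).
  CH(CONH2): pendant –CONH2: carbonyl C bonded to C and N → amide.
  CH(C6H5): pendant –C6H5: benzene ring → arene.
  CH=CH2: C=C double bond → alkene.

alkene, alkyne, amide, arene, nitro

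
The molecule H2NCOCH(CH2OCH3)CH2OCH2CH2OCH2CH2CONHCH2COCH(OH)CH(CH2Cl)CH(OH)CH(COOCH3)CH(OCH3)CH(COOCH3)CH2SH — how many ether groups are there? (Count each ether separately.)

4

Reading the structure from left to right:
  H2NCO: –C(=O)NH2: carbonyl C bonded to C and to N → amide (the N is not a separate amine).
  CH(CH2OCH3): pendant –CH2OCH3: C–O–C linkage → ether.
  CH2OCH2: C–O–C with sp³ carbons on both sides and no adjacent C=O → ether.
  CH2OCH2: C–O–C with sp³ carbons on both sides and no adjacent C=O → ether.
  CH2CONHCH2: –C(=O)–N– linkage → amide (the N is not an amine).
  CO: –C(=O)– with carbon on both sides → ketone.
  CH(OH): –OH on an sp³ carbon → alcohol (secondary).
  CH(CH2Cl): pendant –CH2X: halogen on sp³ carbon → alkyl halide.
  CH(OH): –OH on an sp³ carbon → alcohol (secondary).
  CH(COOCH3): pendant –COOCH3: carbonyl C bonded to C and –OCH3 → ester.
  CH(OCH3): pendant –OCH3: C–O–C with sp³ C, no adjacent C=O → ether.
  CH(COOCH3): pendant –COOCH3: carbonyl C bonded to C and –OCH3 → ester.
  CH2SH: –SH on an sp³ carbon → thiol.
Ether appears at: CH(CH2OCH3), CH2OCH2, CH2OCH2, CH(OCH3) → 4.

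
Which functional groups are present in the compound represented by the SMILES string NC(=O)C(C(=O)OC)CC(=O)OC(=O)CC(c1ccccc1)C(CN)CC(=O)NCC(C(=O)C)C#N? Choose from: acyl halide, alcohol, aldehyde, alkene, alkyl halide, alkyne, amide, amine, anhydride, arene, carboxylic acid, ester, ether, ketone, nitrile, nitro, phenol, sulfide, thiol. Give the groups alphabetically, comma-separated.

amide, amine, anhydride, arene, ester, ketone, nitrile

Working along the chain:
  H2NCO: –C(=O)NH2: carbonyl C bonded to C and to N → amide (the N is not a separate amine).
  CH(COOCH3): pendant –COOCH3: carbonyl C bonded to C and –OCH3 → ester.
  CH2CO-O-COCH2: two acyl groups sharing one oxygen, –C(=O)–O–C(=O)– → anhydride.
  CH(C6H5): pendant –C6H5: benzene ring → arene.
  CH(CH2NH2): pendant –CH2NH2: N on sp³ C, no adjacent C=O → amine.
  CH2CONHCH2: –C(=O)–N– linkage → amide (the N is not an amine).
  CH(COCH3): pendant –COCH3: carbonyl C bonded to two carbons → ketone.
  CN: –C≡N: carbon triple-bonded to nitrogen → nitrile.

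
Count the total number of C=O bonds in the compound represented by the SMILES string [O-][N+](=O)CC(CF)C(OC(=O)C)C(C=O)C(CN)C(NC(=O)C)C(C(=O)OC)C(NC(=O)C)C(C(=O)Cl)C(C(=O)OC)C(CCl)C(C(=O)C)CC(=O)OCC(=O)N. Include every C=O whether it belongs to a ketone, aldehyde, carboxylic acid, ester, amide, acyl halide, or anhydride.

CH(OCOCH3): ester, 1 C=O (running total 1).
CH(CHO): aldehyde, 1 C=O (running total 2).
CH(NHCOCH3): amide, 1 C=O (running total 3).
CH(COOCH3): ester, 1 C=O (running total 4).
CH(NHCOCH3): amide, 1 C=O (running total 5).
CH(COCl): acyl halide, 1 C=O (running total 6).
CH(COOCH3): ester, 1 C=O (running total 7).
CH(COCH3): ketone, 1 C=O (running total 8).
CH2COOCH2: ester, 1 C=O (running total 9).
CONH2: amide, 1 C=O (running total 10).

10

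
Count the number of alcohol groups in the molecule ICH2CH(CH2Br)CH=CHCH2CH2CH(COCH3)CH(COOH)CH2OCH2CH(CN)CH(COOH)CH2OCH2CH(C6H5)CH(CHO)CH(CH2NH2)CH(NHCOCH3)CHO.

halogen on an sp³ carbon → alkyl halide.
pendant –CH2X: halogen on sp³ carbon → alkyl halide.
C=C double bond → alkene.
pendant –COCH3: carbonyl C bonded to two carbons → ketone.
pendant –COOH: carbonyl C bonded to C and –OH → carboxylic acid.
C–O–C with sp³ carbons on both sides and no adjacent C=O → ether.
pendant –C≡N: nitrile.
pendant –COOH: carbonyl C bonded to C and –OH → carboxylic acid.
C–O–C with sp³ carbons on both sides and no adjacent C=O → ether.
pendant –C6H5: benzene ring → arene.
pendant –CHO: carbonyl C bonded to C and H → aldehyde.
pendant –CH2NH2: N on sp³ C, no adjacent C=O → amine.
pendant –NHC(=O)CH3: N bonded to a carbonyl → amide (not amine).
terminal –CHO: carbonyl C bonded to H and C → aldehyde.
No segment is a alcohol: CH(COCH3) is ketone, not alcohol; CH(COOH) is carboxylic acid, not alcohol; CH2OCH2 is ether, not alcohol. → 0.

0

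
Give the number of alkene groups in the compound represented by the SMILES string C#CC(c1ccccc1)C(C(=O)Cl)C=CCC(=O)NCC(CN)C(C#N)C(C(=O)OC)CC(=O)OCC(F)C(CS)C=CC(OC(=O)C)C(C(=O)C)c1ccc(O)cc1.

2

Reading the structure from left to right:
  HC≡C: C≡C triple bond → alkyne.
  CH(C6H5): pendant –C6H5: benzene ring → arene.
  CH(COCl): pendant –C(=O)X: carbonyl C bonded to C and halogen → acyl halide.
  CH=CH: C=C double bond → alkene.
  CH2CONHCH2: –C(=O)–N– linkage → amide (the N is not an amine).
  CH(CH2NH2): pendant –CH2NH2: N on sp³ C, no adjacent C=O → amine.
  CH(CN): pendant –C≡N: nitrile.
  CH(COOCH3): pendant –COOCH3: carbonyl C bonded to C and –OCH3 → ester.
  CH2COOCH2: –C(=O)–O–C with C on the carbonyl side → ester.
  CH(F): halogen on an sp³ carbon → alkyl halide.
  CH(CH2SH): pendant –CH2SH → thiol.
  CH=CH: C=C double bond → alkene.
  CH(OCOCH3): pendant –OC(=O)CH3: an acyloxy group → ester.
  CH(COCH3): pendant –COCH3: carbonyl C bonded to two carbons → ketone.
  C6H4OH: –OH attached directly to an aromatic ring → phenol (not alcohol); the ring itself is an arene.
Alkene appears at: CH=CH, CH=CH → 2.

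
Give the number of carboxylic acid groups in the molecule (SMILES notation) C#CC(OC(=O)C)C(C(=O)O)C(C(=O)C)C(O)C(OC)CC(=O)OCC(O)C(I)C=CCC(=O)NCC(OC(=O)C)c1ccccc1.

1

Working along the chain:
  HC≡C: C≡C triple bond → alkyne.
  CH(OCOCH3): pendant –OC(=O)CH3: an acyloxy group → ester.
  CH(COOH): pendant –COOH: carbonyl C bonded to C and –OH → carboxylic acid.
  CH(COCH3): pendant –COCH3: carbonyl C bonded to two carbons → ketone.
  CH(OH): –OH on an sp³ carbon → alcohol (secondary).
  CH(OCH3): pendant –OCH3: C–O–C with sp³ C, no adjacent C=O → ether.
  CH2COOCH2: –C(=O)–O–C with C on the carbonyl side → ester.
  CH(OH): –OH on an sp³ carbon → alcohol (secondary).
  CH(I): halogen on an sp³ carbon → alkyl halide.
  CH=CH: C=C double bond → alkene.
  CH2CONHCH2: –C(=O)–N– linkage → amide (the N is not an amine).
  CH(OCOCH3): pendant –OC(=O)CH3: an acyloxy group → ester.
  C6H5: –C6H5 phenyl ring → arene.
Carboxylic acid appears at: CH(COOH) → 1.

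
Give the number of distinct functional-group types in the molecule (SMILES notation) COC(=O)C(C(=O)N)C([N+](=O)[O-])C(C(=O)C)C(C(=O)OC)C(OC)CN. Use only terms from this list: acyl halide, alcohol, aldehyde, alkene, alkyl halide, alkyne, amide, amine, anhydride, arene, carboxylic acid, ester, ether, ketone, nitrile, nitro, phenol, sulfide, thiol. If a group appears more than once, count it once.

Working along the chain:
  CH3OOC: CH3O–C(=O)–: carbonyl C bonded to C and to –OCH3 → ester (not ketone + ether).
  CH(CONH2): pendant –CONH2: carbonyl C bonded to C and N → amide.
  CH(NO2): –NO2 on an sp³ carbon → nitro (the N=O is not a carbonyl).
  CH(COCH3): pendant –COCH3: carbonyl C bonded to two carbons → ketone.
  CH(COOCH3): pendant –COOCH3: carbonyl C bonded to C and –OCH3 → ester.
  CH(OCH3): pendant –OCH3: C–O–C with sp³ C, no adjacent C=O → ether.
  CH2NH2: –NH2 on an sp³ carbon with no adjacent C=O → amine.
Distinct types present: amide, amine, ester, ether, ketone, nitro.

6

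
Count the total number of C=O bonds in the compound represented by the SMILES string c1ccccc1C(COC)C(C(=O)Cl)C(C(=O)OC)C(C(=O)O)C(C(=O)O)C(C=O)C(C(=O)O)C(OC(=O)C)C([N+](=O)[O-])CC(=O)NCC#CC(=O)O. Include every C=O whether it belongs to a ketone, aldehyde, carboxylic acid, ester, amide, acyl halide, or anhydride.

CH(COCl): acyl halide, 1 C=O (running total 1).
CH(COOCH3): ester, 1 C=O (running total 2).
CH(COOH): carboxylic acid, 1 C=O (running total 3).
CH(COOH): carboxylic acid, 1 C=O (running total 4).
CH(CHO): aldehyde, 1 C=O (running total 5).
CH(COOH): carboxylic acid, 1 C=O (running total 6).
CH(OCOCH3): ester, 1 C=O (running total 7).
CH2CONHCH2: amide, 1 C=O (running total 8).
COOH: carboxylic acid, 1 C=O (running total 9).

9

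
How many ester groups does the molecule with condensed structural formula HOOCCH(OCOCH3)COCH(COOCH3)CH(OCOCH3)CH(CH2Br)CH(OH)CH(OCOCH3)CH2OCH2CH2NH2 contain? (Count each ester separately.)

Working along the chain:
  HOOC: –COOH: carbonyl C bonded to –OH and C → carboxylic acid (the –OH is not a separate alcohol).
  CH(OCOCH3): pendant –OC(=O)CH3: an acyloxy group → ester.
  CO: –C(=O)– with carbon on both sides → ketone.
  CH(COOCH3): pendant –COOCH3: carbonyl C bonded to C and –OCH3 → ester.
  CH(OCOCH3): pendant –OC(=O)CH3: an acyloxy group → ester.
  CH(CH2Br): pendant –CH2X: halogen on sp³ carbon → alkyl halide.
  CH(OH): –OH on an sp³ carbon → alcohol (secondary).
  CH(OCOCH3): pendant –OC(=O)CH3: an acyloxy group → ester.
  CH2OCH2: C–O–C with sp³ carbons on both sides and no adjacent C=O → ether.
  CH2NH2: –NH2 on an sp³ carbon with no adjacent C=O → amine.
Ester appears at: CH(OCOCH3), CH(COOCH3), CH(OCOCH3), CH(OCOCH3) → 4.

4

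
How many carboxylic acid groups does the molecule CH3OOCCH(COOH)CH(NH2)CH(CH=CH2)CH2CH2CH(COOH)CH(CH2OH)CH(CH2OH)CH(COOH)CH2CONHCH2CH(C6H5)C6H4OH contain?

CH3O–C(=O)–: carbonyl C bonded to C and to –OCH3 → ester (not ketone + ether).
pendant –COOH: carbonyl C bonded to C and –OH → carboxylic acid.
–NH2 on an sp³ carbon with no adjacent C=O → amine.
pendant –CH=CH2: C=C double bond → alkene.
pendant –COOH: carbonyl C bonded to C and –OH → carboxylic acid.
pendant –CH2OH on an sp³ backbone C → alcohol.
pendant –CH2OH on an sp³ backbone C → alcohol.
pendant –COOH: carbonyl C bonded to C and –OH → carboxylic acid.
–C(=O)–N– linkage → amide (the N is not an amine).
pendant –C6H5: benzene ring → arene.
–OH attached directly to an aromatic ring → phenol (not alcohol); the ring itself is an arene.
Carboxylic acid appears at: CH(COOH), CH(COOH), CH(COOH) → 3.

3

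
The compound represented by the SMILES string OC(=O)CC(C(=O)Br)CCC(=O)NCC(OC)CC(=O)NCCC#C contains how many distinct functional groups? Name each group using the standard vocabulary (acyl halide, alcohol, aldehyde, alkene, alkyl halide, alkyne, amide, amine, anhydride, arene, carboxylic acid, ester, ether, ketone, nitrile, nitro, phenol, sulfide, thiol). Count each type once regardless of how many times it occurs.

5

Taking each segment in turn:
  HOOC: –COOH: carbonyl C bonded to –OH and C → carboxylic acid (the –OH is not a separate alcohol).
  CH(COBr): pendant –C(=O)X: carbonyl C bonded to C and halogen → acyl halide.
  CH2CONHCH2: –C(=O)–N– linkage → amide (the N is not an amine).
  CH(OCH3): pendant –OCH3: C–O–C with sp³ C, no adjacent C=O → ether.
  CH2CONHCH2: –C(=O)–N– linkage → amide (the N is not an amine).
  C≡CH: C≡C triple bond → alkyne.
Distinct types present: acyl halide, alkyne, amide, carboxylic acid, ether.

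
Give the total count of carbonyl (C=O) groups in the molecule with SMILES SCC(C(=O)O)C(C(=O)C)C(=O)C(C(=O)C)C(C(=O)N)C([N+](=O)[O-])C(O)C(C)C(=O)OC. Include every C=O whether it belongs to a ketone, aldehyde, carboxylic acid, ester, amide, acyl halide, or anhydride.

CH(COOH): carboxylic acid, 1 C=O (running total 1).
CH(COCH3): ketone, 1 C=O (running total 2).
CO: ketone, 1 C=O (running total 3).
CH(COCH3): ketone, 1 C=O (running total 4).
CH(CONH2): amide, 1 C=O (running total 5).
COOCH3: ester, 1 C=O (running total 6).

6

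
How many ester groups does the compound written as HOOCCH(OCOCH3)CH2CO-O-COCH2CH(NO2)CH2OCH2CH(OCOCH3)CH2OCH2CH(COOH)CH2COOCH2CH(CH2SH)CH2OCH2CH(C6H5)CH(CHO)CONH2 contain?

Taking each segment in turn:
  HOOC: –COOH: carbonyl C bonded to –OH and C → carboxylic acid (the –OH is not a separate alcohol).
  CH(OCOCH3): pendant –OC(=O)CH3: an acyloxy group → ester.
  CH2CO-O-COCH2: two acyl groups sharing one oxygen, –C(=O)–O–C(=O)– → anhydride.
  CH(NO2): –NO2 on an sp³ carbon → nitro (the N=O is not a carbonyl).
  CH2OCH2: C–O–C with sp³ carbons on both sides and no adjacent C=O → ether.
  CH(OCOCH3): pendant –OC(=O)CH3: an acyloxy group → ester.
  CH2OCH2: C–O–C with sp³ carbons on both sides and no adjacent C=O → ether.
  CH(COOH): pendant –COOH: carbonyl C bonded to C and –OH → carboxylic acid.
  CH2COOCH2: –C(=O)–O–C with C on the carbonyl side → ester.
  CH(CH2SH): pendant –CH2SH → thiol.
  CH2OCH2: C–O–C with sp³ carbons on both sides and no adjacent C=O → ether.
  CH(C6H5): pendant –C6H5: benzene ring → arene.
  CH(CHO): pendant –CHO: carbonyl C bonded to C and H → aldehyde.
  CONH2: –C(=O)NH2: carbonyl C bonded to C and to N → amide (the N is not a separate amine).
Ester appears at: CH(OCOCH3), CH(OCOCH3), CH2COOCH2 → 3.

3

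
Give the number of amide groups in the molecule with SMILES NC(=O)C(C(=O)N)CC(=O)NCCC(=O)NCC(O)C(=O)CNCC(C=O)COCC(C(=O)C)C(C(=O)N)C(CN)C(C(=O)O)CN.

5

Working along the chain:
  H2NCO: –C(=O)NH2: carbonyl C bonded to C and to N → amide (the N is not a separate amine).
  CH(CONH2): pendant –CONH2: carbonyl C bonded to C and N → amide.
  CH2CONHCH2: –C(=O)–N– linkage → amide (the N is not an amine).
  CH2CONHCH2: –C(=O)–N– linkage → amide (the N is not an amine).
  CH(OH): –OH on an sp³ carbon → alcohol (secondary).
  CO: –C(=O)– with carbon on both sides → ketone.
  CH2NHCH2: C–N–C with sp³ carbons and no adjacent C=O → amine (secondary).
  CH(CHO): pendant –CHO: carbonyl C bonded to C and H → aldehyde.
  CH2OCH2: C–O–C with sp³ carbons on both sides and no adjacent C=O → ether.
  CH(COCH3): pendant –COCH3: carbonyl C bonded to two carbons → ketone.
  CH(CONH2): pendant –CONH2: carbonyl C bonded to C and N → amide.
  CH(CH2NH2): pendant –CH2NH2: N on sp³ C, no adjacent C=O → amine.
  CH(COOH): pendant –COOH: carbonyl C bonded to C and –OH → carboxylic acid.
  CH2NH2: –NH2 on an sp³ carbon with no adjacent C=O → amine.
Amide appears at: H2NCO, CH(CONH2), CH2CONHCH2, CH2CONHCH2, CH(CONH2) → 5.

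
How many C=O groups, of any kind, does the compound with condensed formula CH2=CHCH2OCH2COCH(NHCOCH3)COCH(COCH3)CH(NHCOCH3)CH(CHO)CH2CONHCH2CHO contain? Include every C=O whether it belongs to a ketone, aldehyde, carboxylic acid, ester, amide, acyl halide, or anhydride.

CO: ketone, 1 C=O (running total 1).
CH(NHCOCH3): amide, 1 C=O (running total 2).
CO: ketone, 1 C=O (running total 3).
CH(COCH3): ketone, 1 C=O (running total 4).
CH(NHCOCH3): amide, 1 C=O (running total 5).
CH(CHO): aldehyde, 1 C=O (running total 6).
CH2CONHCH2: amide, 1 C=O (running total 7).
CHO: aldehyde, 1 C=O (running total 8).

8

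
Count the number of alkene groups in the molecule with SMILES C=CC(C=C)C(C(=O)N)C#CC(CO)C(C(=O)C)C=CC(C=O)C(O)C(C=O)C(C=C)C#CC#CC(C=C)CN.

Taking each segment in turn:
  CH2=CH: C=C double bond → alkene.
  CH(CH=CH2): pendant –CH=CH2: C=C double bond → alkene.
  CH(CONH2): pendant –CONH2: carbonyl C bonded to C and N → amide.
  C≡C: C≡C triple bond → alkyne.
  CH(CH2OH): pendant –CH2OH on an sp³ backbone C → alcohol.
  CH(COCH3): pendant –COCH3: carbonyl C bonded to two carbons → ketone.
  CH=CH: C=C double bond → alkene.
  CH(CHO): pendant –CHO: carbonyl C bonded to C and H → aldehyde.
  CH(OH): –OH on an sp³ carbon → alcohol (secondary).
  CH(CHO): pendant –CHO: carbonyl C bonded to C and H → aldehyde.
  CH(CH=CH2): pendant –CH=CH2: C=C double bond → alkene.
  C≡C: C≡C triple bond → alkyne.
  C≡C: C≡C triple bond → alkyne.
  CH(CH=CH2): pendant –CH=CH2: C=C double bond → alkene.
  CH2NH2: –NH2 on an sp³ carbon with no adjacent C=O → amine.
Alkene appears at: CH2=CH, CH(CH=CH2), CH=CH, CH(CH=CH2), CH(CH=CH2) → 5.

5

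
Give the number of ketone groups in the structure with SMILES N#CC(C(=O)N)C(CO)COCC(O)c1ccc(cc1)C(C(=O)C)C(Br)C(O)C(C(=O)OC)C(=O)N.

1

N≡C–: carbon triple-bonded to nitrogen → nitrile.
pendant –CONH2: carbonyl C bonded to C and N → amide.
pendant –CH2OH on an sp³ backbone C → alcohol.
C–O–C with sp³ carbons on both sides and no adjacent C=O → ether.
–OH on an sp³ carbon → alcohol (secondary).
para-disubstituted benzene ring → arene.
pendant –COCH3: carbonyl C bonded to two carbons → ketone.
halogen on an sp³ carbon → alkyl halide.
–OH on an sp³ carbon → alcohol (secondary).
pendant –COOCH3: carbonyl C bonded to C and –OCH3 → ester.
–C(=O)NH2: carbonyl C bonded to C and to N → amide (the N is not a separate amine).
Ketone appears at: CH(COCH3) → 1.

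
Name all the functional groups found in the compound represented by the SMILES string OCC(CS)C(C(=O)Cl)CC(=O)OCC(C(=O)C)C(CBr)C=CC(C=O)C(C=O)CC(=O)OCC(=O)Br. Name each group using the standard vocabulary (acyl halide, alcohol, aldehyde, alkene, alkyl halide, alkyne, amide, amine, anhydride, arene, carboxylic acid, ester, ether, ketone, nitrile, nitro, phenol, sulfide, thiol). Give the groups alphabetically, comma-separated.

Taking each segment in turn:
  HOCH2: HO– on an sp³ carbon → alcohol.
  CH(CH2SH): pendant –CH2SH → thiol.
  CH(COCl): pendant –C(=O)X: carbonyl C bonded to C and halogen → acyl halide.
  CH2COOCH2: –C(=O)–O–C with C on the carbonyl side → ester.
  CH(COCH3): pendant –COCH3: carbonyl C bonded to two carbons → ketone.
  CH(CH2Br): pendant –CH2X: halogen on sp³ carbon → alkyl halide.
  CH=CH: C=C double bond → alkene.
  CH(CHO): pendant –CHO: carbonyl C bonded to C and H → aldehyde.
  CH(CHO): pendant –CHO: carbonyl C bonded to C and H → aldehyde.
  CH2COOCH2: –C(=O)–O–C with C on the carbonyl side → ester.
  COBr: –C(=O)Br: carbonyl C bonded to C and to a halogen → acyl halide (not alkyl halide).

acyl halide, alcohol, aldehyde, alkene, alkyl halide, ester, ketone, thiol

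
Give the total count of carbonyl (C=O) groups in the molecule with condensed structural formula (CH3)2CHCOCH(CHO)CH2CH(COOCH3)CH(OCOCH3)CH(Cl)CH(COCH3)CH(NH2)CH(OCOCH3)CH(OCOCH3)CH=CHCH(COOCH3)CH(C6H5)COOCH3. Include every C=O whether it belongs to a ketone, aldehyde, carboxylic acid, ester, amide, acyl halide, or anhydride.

9

CO: ketone, 1 C=O (running total 1).
CH(CHO): aldehyde, 1 C=O (running total 2).
CH(COOCH3): ester, 1 C=O (running total 3).
CH(OCOCH3): ester, 1 C=O (running total 4).
CH(COCH3): ketone, 1 C=O (running total 5).
CH(OCOCH3): ester, 1 C=O (running total 6).
CH(OCOCH3): ester, 1 C=O (running total 7).
CH(COOCH3): ester, 1 C=O (running total 8).
COOCH3: ester, 1 C=O (running total 9).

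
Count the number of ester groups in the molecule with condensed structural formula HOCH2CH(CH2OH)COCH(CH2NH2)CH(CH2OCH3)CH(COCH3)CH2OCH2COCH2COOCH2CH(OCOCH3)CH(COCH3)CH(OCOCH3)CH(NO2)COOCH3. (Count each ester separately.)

4

Reading the structure from left to right:
  HOCH2: HO– on an sp³ carbon → alcohol.
  CH(CH2OH): pendant –CH2OH on an sp³ backbone C → alcohol.
  CO: –C(=O)– with carbon on both sides → ketone.
  CH(CH2NH2): pendant –CH2NH2: N on sp³ C, no adjacent C=O → amine.
  CH(CH2OCH3): pendant –CH2OCH3: C–O–C linkage → ether.
  CH(COCH3): pendant –COCH3: carbonyl C bonded to two carbons → ketone.
  CH2OCH2: C–O–C with sp³ carbons on both sides and no adjacent C=O → ether.
  CO: –C(=O)– with carbon on both sides → ketone.
  CH2COOCH2: –C(=O)–O–C with C on the carbonyl side → ester.
  CH(OCOCH3): pendant –OC(=O)CH3: an acyloxy group → ester.
  CH(COCH3): pendant –COCH3: carbonyl C bonded to two carbons → ketone.
  CH(OCOCH3): pendant –OC(=O)CH3: an acyloxy group → ester.
  CH(NO2): –NO2 on an sp³ carbon → nitro (the N=O is not a carbonyl).
  COOCH3: –C(=O)OCH3: carbonyl C bonded to C and to –OCH3 → ester (not ketone + ether).
Ester appears at: CH2COOCH2, CH(OCOCH3), CH(OCOCH3), COOCH3 → 4.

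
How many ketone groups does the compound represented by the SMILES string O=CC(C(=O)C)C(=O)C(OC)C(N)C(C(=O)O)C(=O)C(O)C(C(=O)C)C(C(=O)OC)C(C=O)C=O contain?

Taking each segment in turn:
  OHC: terminal –CHO: carbonyl C bonded to H and C → aldehyde.
  CH(COCH3): pendant –COCH3: carbonyl C bonded to two carbons → ketone.
  CO: –C(=O)– with carbon on both sides → ketone.
  CH(OCH3): pendant –OCH3: C–O–C with sp³ C, no adjacent C=O → ether.
  CH(NH2): –NH2 on an sp³ carbon with no adjacent C=O → amine.
  CH(COOH): pendant –COOH: carbonyl C bonded to C and –OH → carboxylic acid.
  CO: –C(=O)– with carbon on both sides → ketone.
  CH(OH): –OH on an sp³ carbon → alcohol (secondary).
  CH(COCH3): pendant –COCH3: carbonyl C bonded to two carbons → ketone.
  CH(COOCH3): pendant –COOCH3: carbonyl C bonded to C and –OCH3 → ester.
  CH(CHO): pendant –CHO: carbonyl C bonded to C and H → aldehyde.
  CHO: terminal –CHO: carbonyl C bonded to H and C → aldehyde.
Ketone appears at: CH(COCH3), CO, CO, CH(COCH3) → 4.

4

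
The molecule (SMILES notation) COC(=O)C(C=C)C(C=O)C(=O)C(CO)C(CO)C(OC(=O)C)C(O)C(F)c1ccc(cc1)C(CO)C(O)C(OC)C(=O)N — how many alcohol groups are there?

5

Taking each segment in turn:
  CH3OOC: CH3O–C(=O)–: carbonyl C bonded to C and to –OCH3 → ester (not ketone + ether).
  CH(CH=CH2): pendant –CH=CH2: C=C double bond → alkene.
  CH(CHO): pendant –CHO: carbonyl C bonded to C and H → aldehyde.
  CO: –C(=O)– with carbon on both sides → ketone.
  CH(CH2OH): pendant –CH2OH on an sp³ backbone C → alcohol.
  CH(CH2OH): pendant –CH2OH on an sp³ backbone C → alcohol.
  CH(OCOCH3): pendant –OC(=O)CH3: an acyloxy group → ester.
  CH(OH): –OH on an sp³ carbon → alcohol (secondary).
  CH(F): halogen on an sp³ carbon → alkyl halide.
  C6H4: para-disubstituted benzene ring → arene.
  CH(CH2OH): pendant –CH2OH on an sp³ backbone C → alcohol.
  CH(OH): –OH on an sp³ carbon → alcohol (secondary).
  CH(OCH3): pendant –OCH3: C–O–C with sp³ C, no adjacent C=O → ether.
  CONH2: –C(=O)NH2: carbonyl C bonded to C and to N → amide (the N is not a separate amine).
Alcohol appears at: CH(CH2OH), CH(CH2OH), CH(OH), CH(CH2OH), CH(OH) → 5.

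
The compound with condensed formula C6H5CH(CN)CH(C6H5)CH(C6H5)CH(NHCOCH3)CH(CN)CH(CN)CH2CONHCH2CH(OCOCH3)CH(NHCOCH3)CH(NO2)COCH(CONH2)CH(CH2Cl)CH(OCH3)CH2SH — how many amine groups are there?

0

Working along the chain:
  C6H5: C6H5– phenyl ring → arene.
  CH(CN): pendant –C≡N: nitrile.
  CH(C6H5): pendant –C6H5: benzene ring → arene.
  CH(C6H5): pendant –C6H5: benzene ring → arene.
  CH(NHCOCH3): pendant –NHC(=O)CH3: N bonded to a carbonyl → amide (not amine).
  CH(CN): pendant –C≡N: nitrile.
  CH(CN): pendant –C≡N: nitrile.
  CH2CONHCH2: –C(=O)–N– linkage → amide (the N is not an amine).
  CH(OCOCH3): pendant –OC(=O)CH3: an acyloxy group → ester.
  CH(NHCOCH3): pendant –NHC(=O)CH3: N bonded to a carbonyl → amide (not amine).
  CH(NO2): –NO2 on an sp³ carbon → nitro (the N=O is not a carbonyl).
  CO: –C(=O)– with carbon on both sides → ketone.
  CH(CONH2): pendant –CONH2: carbonyl C bonded to C and N → amide.
  CH(CH2Cl): pendant –CH2X: halogen on sp³ carbon → alkyl halide.
  CH(OCH3): pendant –OCH3: C–O–C with sp³ C, no adjacent C=O → ether.
  CH2SH: –SH on an sp³ carbon → thiol.
No segment is a amine: CH(CN) is nitrile, not amine; CH(NHCOCH3) is amide, not amine; CH(CN) is nitrile, not amine. → 0.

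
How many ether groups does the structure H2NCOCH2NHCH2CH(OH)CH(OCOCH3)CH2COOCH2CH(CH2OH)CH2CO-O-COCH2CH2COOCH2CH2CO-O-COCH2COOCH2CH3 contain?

0

Working along the chain:
  H2NCO: –C(=O)NH2: carbonyl C bonded to C and to N → amide (the N is not a separate amine).
  CH2NHCH2: C–N–C with sp³ carbons and no adjacent C=O → amine (secondary).
  CH(OH): –OH on an sp³ carbon → alcohol (secondary).
  CH(OCOCH3): pendant –OC(=O)CH3: an acyloxy group → ester.
  CH2COOCH2: –C(=O)–O–C with C on the carbonyl side → ester.
  CH(CH2OH): pendant –CH2OH on an sp³ backbone C → alcohol.
  CH2CO-O-COCH2: two acyl groups sharing one oxygen, –C(=O)–O–C(=O)– → anhydride.
  CH2COOCH2: –C(=O)–O–C with C on the carbonyl side → ester.
  CH2CO-O-COCH2: two acyl groups sharing one oxygen, –C(=O)–O–C(=O)– → anhydride.
  COOCH2CH3: –C(=O)OCH2CH3: carbonyl C bonded to C and to –OEt → ester.
No segment is a ether: CH(OH) is alcohol, not ether; CH(OCOCH3) is ester, not ether; CH2COOCH2 is ester, not ether. → 0.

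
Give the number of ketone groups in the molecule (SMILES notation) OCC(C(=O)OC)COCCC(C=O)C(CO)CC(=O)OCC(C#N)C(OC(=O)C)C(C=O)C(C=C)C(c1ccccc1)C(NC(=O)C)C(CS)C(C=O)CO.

HO– on an sp³ carbon → alcohol.
pendant –COOCH3: carbonyl C bonded to C and –OCH3 → ester.
C–O–C with sp³ carbons on both sides and no adjacent C=O → ether.
pendant –CHO: carbonyl C bonded to C and H → aldehyde.
pendant –CH2OH on an sp³ backbone C → alcohol.
–C(=O)–O–C with C on the carbonyl side → ester.
pendant –C≡N: nitrile.
pendant –OC(=O)CH3: an acyloxy group → ester.
pendant –CHO: carbonyl C bonded to C and H → aldehyde.
pendant –CH=CH2: C=C double bond → alkene.
pendant –C6H5: benzene ring → arene.
pendant –NHC(=O)CH3: N bonded to a carbonyl → amide (not amine).
pendant –CH2SH → thiol.
pendant –CHO: carbonyl C bonded to C and H → aldehyde.
–OH on an sp³ carbon → alcohol.
No segment is a ketone: CH(COOCH3) is ester, not ketone; CH(CHO) is aldehyde, not ketone; CH2COOCH2 is ester, not ketone. → 0.

0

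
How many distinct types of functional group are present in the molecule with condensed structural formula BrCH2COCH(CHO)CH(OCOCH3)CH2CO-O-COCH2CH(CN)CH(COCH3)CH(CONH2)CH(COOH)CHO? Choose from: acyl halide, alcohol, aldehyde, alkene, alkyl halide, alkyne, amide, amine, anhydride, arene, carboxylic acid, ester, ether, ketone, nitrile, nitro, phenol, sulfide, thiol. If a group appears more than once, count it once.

Reading the structure from left to right:
  BrCH2: halogen on an sp³ carbon → alkyl halide.
  CO: –C(=O)– with carbon on both sides → ketone.
  CH(CHO): pendant –CHO: carbonyl C bonded to C and H → aldehyde.
  CH(OCOCH3): pendant –OC(=O)CH3: an acyloxy group → ester.
  CH2CO-O-COCH2: two acyl groups sharing one oxygen, –C(=O)–O–C(=O)– → anhydride.
  CH(CN): pendant –C≡N: nitrile.
  CH(COCH3): pendant –COCH3: carbonyl C bonded to two carbons → ketone.
  CH(CONH2): pendant –CONH2: carbonyl C bonded to C and N → amide.
  CH(COOH): pendant –COOH: carbonyl C bonded to C and –OH → carboxylic acid.
  CHO: terminal –CHO: carbonyl C bonded to H and C → aldehyde.
Distinct types present: aldehyde, alkyl halide, amide, anhydride, carboxylic acid, ester, ketone, nitrile.

8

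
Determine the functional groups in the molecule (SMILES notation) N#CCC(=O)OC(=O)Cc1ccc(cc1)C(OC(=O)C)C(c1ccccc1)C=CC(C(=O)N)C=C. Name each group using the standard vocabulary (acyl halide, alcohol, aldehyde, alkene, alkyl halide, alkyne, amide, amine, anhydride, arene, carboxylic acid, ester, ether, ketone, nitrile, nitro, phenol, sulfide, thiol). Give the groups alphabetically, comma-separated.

Reading the structure from left to right:
  N≡C: N≡C–: carbon triple-bonded to nitrogen → nitrile.
  CH2CO-O-COCH2: two acyl groups sharing one oxygen, –C(=O)–O–C(=O)– → anhydride.
  C6H4: para-disubstituted benzene ring → arene.
  CH(OCOCH3): pendant –OC(=O)CH3: an acyloxy group → ester.
  CH(C6H5): pendant –C6H5: benzene ring → arene.
  CH=CH: C=C double bond → alkene.
  CH(CONH2): pendant –CONH2: carbonyl C bonded to C and N → amide.
  CH=CH2: C=C double bond → alkene.

alkene, amide, anhydride, arene, ester, nitrile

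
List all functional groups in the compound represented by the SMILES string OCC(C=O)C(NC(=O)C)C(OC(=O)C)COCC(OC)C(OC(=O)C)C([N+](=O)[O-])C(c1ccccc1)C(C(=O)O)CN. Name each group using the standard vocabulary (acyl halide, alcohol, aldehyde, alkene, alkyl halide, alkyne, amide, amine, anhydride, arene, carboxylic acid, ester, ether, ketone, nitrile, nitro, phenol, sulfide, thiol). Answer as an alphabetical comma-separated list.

alcohol, aldehyde, amide, amine, arene, carboxylic acid, ester, ether, nitro

Working along the chain:
  HOCH2: HO– on an sp³ carbon → alcohol.
  CH(CHO): pendant –CHO: carbonyl C bonded to C and H → aldehyde.
  CH(NHCOCH3): pendant –NHC(=O)CH3: N bonded to a carbonyl → amide (not amine).
  CH(OCOCH3): pendant –OC(=O)CH3: an acyloxy group → ester.
  CH2OCH2: C–O–C with sp³ carbons on both sides and no adjacent C=O → ether.
  CH(OCH3): pendant –OCH3: C–O–C with sp³ C, no adjacent C=O → ether.
  CH(OCOCH3): pendant –OC(=O)CH3: an acyloxy group → ester.
  CH(NO2): –NO2 on an sp³ carbon → nitro (the N=O is not a carbonyl).
  CH(C6H5): pendant –C6H5: benzene ring → arene.
  CH(COOH): pendant –COOH: carbonyl C bonded to C and –OH → carboxylic acid.
  CH2NH2: –NH2 on an sp³ carbon with no adjacent C=O → amine.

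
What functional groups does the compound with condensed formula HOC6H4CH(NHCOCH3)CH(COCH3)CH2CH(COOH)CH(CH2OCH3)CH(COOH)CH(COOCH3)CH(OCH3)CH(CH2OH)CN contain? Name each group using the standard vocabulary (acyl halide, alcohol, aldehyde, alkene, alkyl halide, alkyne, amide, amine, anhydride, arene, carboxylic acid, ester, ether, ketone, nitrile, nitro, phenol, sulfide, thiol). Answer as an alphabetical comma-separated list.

–OH attached directly to an aromatic ring → phenol (not alcohol); the ring itself is an arene.
pendant –NHC(=O)CH3: N bonded to a carbonyl → amide (not amine).
pendant –COCH3: carbonyl C bonded to two carbons → ketone.
pendant –COOH: carbonyl C bonded to C and –OH → carboxylic acid.
pendant –CH2OCH3: C–O–C linkage → ether.
pendant –COOH: carbonyl C bonded to C and –OH → carboxylic acid.
pendant –COOCH3: carbonyl C bonded to C and –OCH3 → ester.
pendant –OCH3: C–O–C with sp³ C, no adjacent C=O → ether.
pendant –CH2OH on an sp³ backbone C → alcohol.
–C≡N: carbon triple-bonded to nitrogen → nitrile.

alcohol, amide, arene, carboxylic acid, ester, ether, ketone, nitrile, phenol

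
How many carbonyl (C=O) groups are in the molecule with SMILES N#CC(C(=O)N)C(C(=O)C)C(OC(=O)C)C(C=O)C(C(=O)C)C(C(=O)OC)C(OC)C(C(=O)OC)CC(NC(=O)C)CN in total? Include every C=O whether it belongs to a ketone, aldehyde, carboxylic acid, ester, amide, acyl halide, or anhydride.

CH(CONH2): amide, 1 C=O (running total 1).
CH(COCH3): ketone, 1 C=O (running total 2).
CH(OCOCH3): ester, 1 C=O (running total 3).
CH(CHO): aldehyde, 1 C=O (running total 4).
CH(COCH3): ketone, 1 C=O (running total 5).
CH(COOCH3): ester, 1 C=O (running total 6).
CH(COOCH3): ester, 1 C=O (running total 7).
CH(NHCOCH3): amide, 1 C=O (running total 8).

8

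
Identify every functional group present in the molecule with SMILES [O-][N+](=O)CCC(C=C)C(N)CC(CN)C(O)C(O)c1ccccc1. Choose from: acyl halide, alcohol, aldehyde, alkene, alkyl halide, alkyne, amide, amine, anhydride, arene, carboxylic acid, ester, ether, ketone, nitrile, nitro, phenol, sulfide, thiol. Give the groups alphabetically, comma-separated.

alcohol, alkene, amine, arene, nitro

–NO2 on carbon → nitro group.
pendant –CH=CH2: C=C double bond → alkene.
–NH2 on an sp³ carbon with no adjacent C=O → amine.
pendant –CH2NH2: N on sp³ C, no adjacent C=O → amine.
–OH on an sp³ carbon → alcohol (secondary).
–OH on an sp³ carbon → alcohol (secondary).
–C6H5 phenyl ring → arene.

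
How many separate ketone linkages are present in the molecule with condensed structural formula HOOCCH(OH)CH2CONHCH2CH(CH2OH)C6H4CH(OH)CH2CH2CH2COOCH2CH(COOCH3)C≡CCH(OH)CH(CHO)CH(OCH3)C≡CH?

0

–COOH: carbonyl C bonded to –OH and C → carboxylic acid (the –OH is not a separate alcohol).
–OH on an sp³ carbon → alcohol (secondary).
–C(=O)–N– linkage → amide (the N is not an amine).
pendant –CH2OH on an sp³ backbone C → alcohol.
para-disubstituted benzene ring → arene.
–OH on an sp³ carbon → alcohol (secondary).
–C(=O)–O–C with C on the carbonyl side → ester.
pendant –COOCH3: carbonyl C bonded to C and –OCH3 → ester.
C≡C triple bond → alkyne.
–OH on an sp³ carbon → alcohol (secondary).
pendant –CHO: carbonyl C bonded to C and H → aldehyde.
pendant –OCH3: C–O–C with sp³ C, no adjacent C=O → ether.
C≡C triple bond → alkyne.
No segment is a ketone: HOOC is carboxylic acid, not ketone; CH2CONHCH2 is amide, not ketone; CH2COOCH2 is ester, not ketone. → 0.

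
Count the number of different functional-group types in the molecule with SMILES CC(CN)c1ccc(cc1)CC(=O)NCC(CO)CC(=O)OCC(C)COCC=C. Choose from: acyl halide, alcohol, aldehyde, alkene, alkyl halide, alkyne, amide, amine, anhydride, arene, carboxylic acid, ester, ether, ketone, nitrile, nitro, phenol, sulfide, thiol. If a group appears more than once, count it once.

7

Taking each segment in turn:
  CH(CH2NH2): pendant –CH2NH2: N on sp³ C, no adjacent C=O → amine.
  C6H4: para-disubstituted benzene ring → arene.
  CH2CONHCH2: –C(=O)–N– linkage → amide (the N is not an amine).
  CH(CH2OH): pendant –CH2OH on an sp³ backbone C → alcohol.
  CH2COOCH2: –C(=O)–O–C with C on the carbonyl side → ester.
  CH2OCH2: C–O–C with sp³ carbons on both sides and no adjacent C=O → ether.
  CH=CH2: C=C double bond → alkene.
Distinct types present: alcohol, alkene, amide, amine, arene, ester, ether.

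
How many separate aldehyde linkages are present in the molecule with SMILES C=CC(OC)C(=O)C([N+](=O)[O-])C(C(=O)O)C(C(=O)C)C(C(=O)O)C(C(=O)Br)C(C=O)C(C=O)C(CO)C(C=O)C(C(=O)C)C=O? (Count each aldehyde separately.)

C=C double bond → alkene.
pendant –OCH3: C–O–C with sp³ C, no adjacent C=O → ether.
–C(=O)– with carbon on both sides → ketone.
–NO2 on an sp³ carbon → nitro (the N=O is not a carbonyl).
pendant –COOH: carbonyl C bonded to C and –OH → carboxylic acid.
pendant –COCH3: carbonyl C bonded to two carbons → ketone.
pendant –COOH: carbonyl C bonded to C and –OH → carboxylic acid.
pendant –C(=O)X: carbonyl C bonded to C and halogen → acyl halide.
pendant –CHO: carbonyl C bonded to C and H → aldehyde.
pendant –CHO: carbonyl C bonded to C and H → aldehyde.
pendant –CH2OH on an sp³ backbone C → alcohol.
pendant –CHO: carbonyl C bonded to C and H → aldehyde.
pendant –COCH3: carbonyl C bonded to two carbons → ketone.
terminal –CHO: carbonyl C bonded to H and C → aldehyde.
Aldehyde appears at: CH(CHO), CH(CHO), CH(CHO), CHO → 4.

4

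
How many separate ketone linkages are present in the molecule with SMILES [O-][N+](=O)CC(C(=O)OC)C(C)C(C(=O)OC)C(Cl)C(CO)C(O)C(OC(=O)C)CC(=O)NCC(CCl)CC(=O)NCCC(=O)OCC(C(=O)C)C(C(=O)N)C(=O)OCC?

1

–NO2 on carbon → nitro group.
pendant –COOCH3: carbonyl C bonded to C and –OCH3 → ester.
pendant –COOCH3: carbonyl C bonded to C and –OCH3 → ester.
halogen on an sp³ carbon → alkyl halide.
pendant –CH2OH on an sp³ backbone C → alcohol.
–OH on an sp³ carbon → alcohol (secondary).
pendant –OC(=O)CH3: an acyloxy group → ester.
–C(=O)–N– linkage → amide (the N is not an amine).
pendant –CH2X: halogen on sp³ carbon → alkyl halide.
–C(=O)–N– linkage → amide (the N is not an amine).
–C(=O)–O–C with C on the carbonyl side → ester.
pendant –COCH3: carbonyl C bonded to two carbons → ketone.
pendant –CONH2: carbonyl C bonded to C and N → amide.
–C(=O)OCH2CH3: carbonyl C bonded to C and to –OEt → ester.
Ketone appears at: CH(COCH3) → 1.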